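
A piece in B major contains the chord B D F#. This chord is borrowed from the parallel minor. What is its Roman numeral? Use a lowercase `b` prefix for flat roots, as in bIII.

B is scale degree 1 in B major. B–D–F# is a minor chord — the form found in B minor, not the diatonic I (B). Borrowed into B major it is written i.

i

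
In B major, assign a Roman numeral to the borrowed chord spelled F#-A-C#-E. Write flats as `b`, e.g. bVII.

v7

F# is scale degree 5 in B major. The diatonic chord on degree 5 would be F# (V), but F#–A–C#–E is the minor-seventh chord from B minor. As a borrowed chord it is labeled v7.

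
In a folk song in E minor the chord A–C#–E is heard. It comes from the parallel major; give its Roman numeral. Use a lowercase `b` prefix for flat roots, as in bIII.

A is scale degree 4 in E minor. The diatonic chord on degree 4 would be Am (iv), but A–C#–E is the major chord from E major. As a borrowed chord it is labeled IV.

IV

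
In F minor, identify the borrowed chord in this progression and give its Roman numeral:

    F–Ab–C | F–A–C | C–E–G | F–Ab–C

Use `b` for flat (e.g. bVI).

I

F minor has the diatonic set Fm, Gdim, Ab, Bbm, C, Db, Eb (with V from harmonic minor). F–Ab–C = Fm and C–E–G = C both belong to that set. F–A–C doesn't fit — on degree 1 F minor would have Fm (i). F is the degree-1 chord of F major, so it is the borrowed I.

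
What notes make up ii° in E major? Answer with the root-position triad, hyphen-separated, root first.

ii° is built on scale degree 2, which is F# in both E major and its parallel. In E minor the chord on F# is F#–A–C.

F#-A-C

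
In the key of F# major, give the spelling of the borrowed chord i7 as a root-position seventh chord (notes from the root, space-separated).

i7 is built on scale degree 1, which is F# in both F# major and its parallel. Building the minor-seventh chord from the parallel minor on F#: F#–A–C#–E.

F# A C# E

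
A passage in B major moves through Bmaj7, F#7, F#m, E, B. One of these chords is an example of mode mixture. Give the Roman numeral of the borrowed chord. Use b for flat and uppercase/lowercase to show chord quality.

v

In B major the diatonic chords are B, C#m, D#m, E, F#, G#m, A#dim. Of the given chords, Bmaj7, F#7, E and B are diatonic. But F#m (F#–A–C#) is foreign: the diatonic V on degree 5 is F#, whereas F#m comes from B minor. It is labeled v.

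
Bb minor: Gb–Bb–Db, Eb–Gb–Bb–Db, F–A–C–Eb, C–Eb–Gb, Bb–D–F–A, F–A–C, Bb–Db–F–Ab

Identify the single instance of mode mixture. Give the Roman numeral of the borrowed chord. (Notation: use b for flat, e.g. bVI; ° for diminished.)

In Bb minor (with V from harmonic minor) the diatonic chords are Bbm, Cdim, Db, Ebm, F, Gb, Ab. Gb–Bb–Db = Gb, Eb–Gb–Bb–Db = Ebm7, F–A–C–Eb = F7, C–Eb–Gb = Cdim, F–A–C = F and Bb–Db–F–Ab = Bbm7 are all diatonic. But Bb–D–F–A is foreign: the diatonic i on degree 1 is Bbm, whereas Bbmaj7 comes from Bb major. It is labeled Imaj7.

Imaj7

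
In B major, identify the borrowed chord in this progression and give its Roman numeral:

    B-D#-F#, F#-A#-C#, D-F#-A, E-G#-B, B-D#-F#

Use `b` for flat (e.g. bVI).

In B major the diatonic chords are B, C#m, D#m, E, F#, G#m, A#dim. B–D#–F# = B, F#–A#–C# = F# and E–G#–B = E all belong to that set. D–F#–A doesn't fit — on degree 3 B major would have D#m (iii). D is the degree-3 chord of B minor, so it is the borrowed bIII.

bIII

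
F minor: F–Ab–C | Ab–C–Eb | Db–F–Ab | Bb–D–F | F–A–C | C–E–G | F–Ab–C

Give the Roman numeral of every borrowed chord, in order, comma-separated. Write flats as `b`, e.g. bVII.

The diatonic triads in F minor (with V from harmonic minor) are Fm, Gdim, Ab, Bbm, C, Db, Eb. F–Ab–C = Fm, Ab–C–Eb = Ab, Db–F–Ab = Db and C–E–G = C are all diatonic. But Bb–D–F is foreign: the diatonic iv on degree 4 is Bbm, whereas Bb comes from F major. It is labeled IV. But F–A–C is foreign: the diatonic i on degree 1 is Fm, whereas F comes from F major. It is labeled I.

IV, I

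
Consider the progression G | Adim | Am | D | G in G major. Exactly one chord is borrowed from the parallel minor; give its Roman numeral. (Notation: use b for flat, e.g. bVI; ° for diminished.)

ii°

The diatonic triads in G major are G, Am, Bm, C, D, Em, F#dim. G, Am and D all belong to that set. But Adim (A–C–Eb) is foreign: the diatonic ii on degree 2 is Am, whereas Adim comes from G minor. It is labeled ii°.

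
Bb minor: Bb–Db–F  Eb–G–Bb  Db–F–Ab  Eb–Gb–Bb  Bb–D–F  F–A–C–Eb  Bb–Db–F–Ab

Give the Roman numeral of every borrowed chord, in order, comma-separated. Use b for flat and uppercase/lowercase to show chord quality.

IV, I

Bb minor has the diatonic set Bbm, Cdim, Db, Ebm, F, Gb, Ab (with V from harmonic minor). Of the given chords, Bb–Db–F = Bbm, Db–F–Ab = Db, Eb–Gb–Bb = Ebm, F–A–C–Eb = F7 and Bb–Db–F–Ab = Bbm7 are diatonic. Eb–G–Bb is not: scale degree 4 in Bb minor carries Ebm (iv). In Bb major the chord on that degree is Eb, so here it functions as IV, borrowed from the parallel major. Bb–D–F doesn't fit — on degree 1 Bb minor would have Bbm (i). Bb is the degree-1 chord of Bb major, so it is the borrowed I.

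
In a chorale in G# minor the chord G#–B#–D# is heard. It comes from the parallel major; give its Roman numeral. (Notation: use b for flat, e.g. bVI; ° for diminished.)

The root G# is the diatonic 1st degree of G# minor; the borrowing shows in the chord quality. G#–B#–D# is a major chord — the form found in G# major, not the diatonic i (G#m). Borrowed into G# minor it is written I.

I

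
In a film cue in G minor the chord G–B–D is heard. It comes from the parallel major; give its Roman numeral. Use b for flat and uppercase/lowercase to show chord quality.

I

G is scale degree 1 in G minor. Diatonically G minor has Gm (i) on that degree; G–B–D is instead the major chord native to G major, so it takes the label I.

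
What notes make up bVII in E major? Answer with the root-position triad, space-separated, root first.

Scale degree 7 in E major is D#. bVII uses the lowered form, D, taken from E minor. Stacking thirds in E minor on D gives D–F#–A.

D F# A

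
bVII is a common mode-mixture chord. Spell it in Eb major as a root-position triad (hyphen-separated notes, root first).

Db-F-Ab

The root of bVII is the lowered 7th degree: D becomes Db. Building the major chord from the parallel minor on Db: Db–F–Ab.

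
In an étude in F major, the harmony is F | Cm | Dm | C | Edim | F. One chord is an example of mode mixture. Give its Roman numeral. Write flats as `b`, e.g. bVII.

In F major the diatonic chords are F, Gm, Am, Bb, C, Dm, Edim. Of the given chords, F, Dm, C and Edim are diatonic. But Cm (C–Eb–G) is foreign: the diatonic V on degree 5 is C, whereas Cm comes from F minor. It is labeled v.

v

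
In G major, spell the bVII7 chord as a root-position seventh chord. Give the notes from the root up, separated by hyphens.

F-A-C-Eb

bVII7 is built on the lowered scale degree 7. In G major degree 7 is F#; lowered it becomes F. In G minor the chord on F is F–A–C–Eb.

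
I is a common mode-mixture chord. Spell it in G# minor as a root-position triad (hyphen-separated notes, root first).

The root, G#, is scale degree 1 — the same note in G# minor and G# major; only the chord quality changes. In G# major the chord on G# is G#–B#–D#.

G#-B#-D#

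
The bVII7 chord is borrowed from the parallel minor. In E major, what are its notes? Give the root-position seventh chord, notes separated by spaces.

D F# A C

The root of bVII7 is the lowered 7th degree: D# becomes D. Building the dominant-seventh chord from the parallel minor on D: D–F#–A–C.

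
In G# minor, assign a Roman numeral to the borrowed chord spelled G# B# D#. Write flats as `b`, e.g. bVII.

G# is scale degree 1 in G# minor. G#–B#–D# is a major chord — the form found in G# major, not the diatonic i (G#m). Borrowed into G# minor it is written I.

I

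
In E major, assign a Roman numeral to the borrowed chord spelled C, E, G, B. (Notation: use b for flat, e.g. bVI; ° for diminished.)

bVImaj7

The root C is the lowered 6th scale degree — diatonically E major has C# there. C–E–G–B is a major-seventh chord — the form found in E minor, not the diatonic vi (C#m). Borrowed into E major it is written bVImaj7.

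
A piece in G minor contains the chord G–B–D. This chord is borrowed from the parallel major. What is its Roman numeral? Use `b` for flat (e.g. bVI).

I

The root G is the diatonic 1st degree of G minor; the borrowing shows in the chord quality. The diatonic chord on degree 1 would be Gm (i), but G–B–D is the major chord from G major. As a borrowed chord it is labeled I.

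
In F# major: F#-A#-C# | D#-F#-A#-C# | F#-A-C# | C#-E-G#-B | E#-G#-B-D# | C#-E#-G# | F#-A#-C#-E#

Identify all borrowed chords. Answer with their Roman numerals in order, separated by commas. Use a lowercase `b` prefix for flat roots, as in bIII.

i, v7

The diatonic triads in F# major are F#, G#m, A#m, B, C#, D#m, E#dim. Of the given chords, F#–A#–C# = F#, D#–F#–A#–C# = D#m7, E#–G#–B–D# = E#m7b5, C#–E#–G# = C# and F#–A#–C#–E# = F#maj7 are diatonic. F#–A–C# doesn't fit — on degree 1 F# major would have F# (I). F#m is the degree-1 chord of F# minor, so it is the borrowed i. But C#–E–G#–B is foreign: the diatonic V on degree 5 is C#, whereas C#m7 comes from F# minor. It is labeled v7.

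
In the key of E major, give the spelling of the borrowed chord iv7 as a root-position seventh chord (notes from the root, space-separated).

A C E G

iv7 is built on scale degree 4, which is A in both E major and its parallel. Stacking thirds in E minor on A gives A–C–E–G.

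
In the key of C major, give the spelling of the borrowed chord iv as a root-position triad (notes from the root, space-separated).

iv is built on scale degree 4, which is F in both C major and its parallel. In C minor the chord on F is F–Ab–C.

F Ab C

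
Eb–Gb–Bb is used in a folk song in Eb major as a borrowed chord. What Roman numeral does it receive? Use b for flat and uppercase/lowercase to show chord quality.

i

The root Eb is the diatonic 1st degree of Eb major; the borrowing shows in the chord quality. Eb–Gb–Bb is a minor chord — the form found in Eb minor, not the diatonic I (Eb). Borrowed into Eb major it is written i.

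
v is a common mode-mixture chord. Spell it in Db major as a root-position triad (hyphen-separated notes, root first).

Ab-Cb-Eb

v is built on scale degree 5, which is Ab in both Db major and its parallel. In Db minor the chord on Ab is Ab–Cb–Eb.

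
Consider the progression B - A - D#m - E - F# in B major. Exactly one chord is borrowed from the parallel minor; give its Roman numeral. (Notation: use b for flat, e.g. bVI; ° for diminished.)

The diatonic triads in B major are B, C#m, D#m, E, F#, G#m, A#dim. Of the given chords, B, D#m, E and F# are diatonic. But A (A–C#–E) is foreign: the diatonic vii° on degree 7 is A#dim, whereas A comes from B minor. It is labeled bVII.

bVII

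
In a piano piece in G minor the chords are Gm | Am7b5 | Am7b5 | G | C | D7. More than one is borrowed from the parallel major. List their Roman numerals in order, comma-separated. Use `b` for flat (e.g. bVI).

G minor has the diatonic set Gm, Adim, Bb, Cm, D, Eb, F (with V from harmonic minor). Gm, Am7b5 and D7 all belong to that set. G (G–B–D) is not: scale degree 1 in G minor carries Gm (i). In G major the chord on that degree is G, so here it functions as I, borrowed from the parallel major. C (C–E–G) doesn't fit — on degree 4 G minor would have Cm (iv). C is the degree-4 chord of G major, so it is the borrowed IV.

I, IV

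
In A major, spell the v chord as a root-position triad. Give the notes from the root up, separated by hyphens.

E-G-B

The root, E, is scale degree 5 — the same note in A major and A minor; only the chord quality changes. Stacking thirds in A minor on E gives E–G–B.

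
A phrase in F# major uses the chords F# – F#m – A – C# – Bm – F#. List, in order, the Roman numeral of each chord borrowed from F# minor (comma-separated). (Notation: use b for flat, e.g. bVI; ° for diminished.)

F# major has the diatonic set F#, G#m, A#m, B, C#, D#m, E#dim. F# and C# both belong to that set. F#m (F#–A–C#) doesn't fit — on degree 1 F# major would have F# (I). F#m is the degree-1 chord of F# minor, so it is the borrowed i. A (A–C#–E) is not: scale degree 3 in F# major carries A#m (iii). In F# minor the chord on that degree is A, so here it functions as bIII, borrowed from the parallel minor. But Bm (B–D–F#) is foreign: the diatonic IV on degree 4 is B, whereas Bm comes from F# minor. It is labeled iv.

i, bIII, iv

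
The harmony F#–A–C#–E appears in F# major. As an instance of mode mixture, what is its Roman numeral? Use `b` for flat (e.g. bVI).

i7

The root F# is the diatonic 1st degree of F# major; the borrowing shows in the chord quality. Diatonically F# major has F# (I) on that degree; F#–A–C#–E is instead the minor-seventh chord native to F# minor, so it takes the label i7.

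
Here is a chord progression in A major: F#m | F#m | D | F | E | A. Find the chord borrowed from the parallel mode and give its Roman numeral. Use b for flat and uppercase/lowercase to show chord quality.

A major has the diatonic set A, Bm, C#m, D, E, F#m, G#dim. F#m, D, E and A are all diatonic. F (F–A–C) is not: scale degree 6 in A major carries F#m (vi). In A minor the chord on that degree is F, so here it functions as bVI, borrowed from the parallel minor.

bVI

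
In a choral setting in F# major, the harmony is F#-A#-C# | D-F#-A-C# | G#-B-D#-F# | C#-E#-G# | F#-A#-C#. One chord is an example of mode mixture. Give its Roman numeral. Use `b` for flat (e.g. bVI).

The diatonic triads in F# major are F#, G#m, A#m, B, C#, D#m, E#dim. F#–A#–C# = F#, G#–B–D#–F# = G#m7 and C#–E#–G# = C# are all diatonic. But D–F#–A–C# is foreign: the diatonic vi on degree 6 is D#m, whereas Dmaj7 comes from F# minor. It is labeled bVImaj7.

bVImaj7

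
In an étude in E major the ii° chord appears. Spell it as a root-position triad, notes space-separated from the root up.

The root, F#, is scale degree 2 — the same note in E major and E minor; only the chord quality changes. In E minor the chord on F# is F#–A–C.

F# A C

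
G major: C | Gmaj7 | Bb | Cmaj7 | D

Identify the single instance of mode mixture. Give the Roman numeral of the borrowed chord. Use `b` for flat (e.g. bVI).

The diatonic triads in G major are G, Am, Bm, C, D, Em, F#dim. Of the given chords, C, Gmaj7, Cmaj7 and D are diatonic. Bb (Bb–D–F) doesn't fit — on degree 3 G major would have Bm (iii). Bb is the degree-3 chord of G minor, so it is the borrowed bIII.

bIII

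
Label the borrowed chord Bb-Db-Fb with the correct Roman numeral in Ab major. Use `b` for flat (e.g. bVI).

Bb is scale degree 2 in Ab major. Bb–Db–Fb is a diminished chord — the form found in Ab minor, not the diatonic ii (Bbm). Borrowed into Ab major it is written ii°.

ii°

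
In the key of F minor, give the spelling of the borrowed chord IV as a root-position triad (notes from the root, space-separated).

The root, Bb, is scale degree 4 — the same note in F minor and F major; only the chord quality changes. Building the major chord from the parallel major on Bb: Bb–D–F.

Bb D F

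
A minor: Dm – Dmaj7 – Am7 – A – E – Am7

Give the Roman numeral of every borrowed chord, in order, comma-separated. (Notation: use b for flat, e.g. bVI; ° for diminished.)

IVmaj7, I

The diatonic triads in A minor (with V from harmonic minor) are Am, Bdim, C, Dm, E, F, G. Of the given chords, Dm, Am7 and E are diatonic. But Dmaj7 (D–F#–A–C#) is foreign: the diatonic iv on degree 4 is Dm, whereas Dmaj7 comes from A major. It is labeled IVmaj7. A (A–C#–E) is not: scale degree 1 in A minor carries Am (i). In A major the chord on that degree is A, so here it functions as I, borrowed from the parallel major.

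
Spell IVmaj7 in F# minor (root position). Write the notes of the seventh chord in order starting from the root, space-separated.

B D# F# A#

IVmaj7 is built on scale degree 4, which is B in both F# minor and its parallel. In F# major the chord on B is B–D#–F#–A#.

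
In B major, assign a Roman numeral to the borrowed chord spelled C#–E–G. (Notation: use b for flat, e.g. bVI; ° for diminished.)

The root C# is the diatonic 2nd degree of B major; the borrowing shows in the chord quality. Diatonically B major has C#m (ii) on that degree; C#–E–G is instead the diminished chord native to B minor, so it takes the label ii°.

ii°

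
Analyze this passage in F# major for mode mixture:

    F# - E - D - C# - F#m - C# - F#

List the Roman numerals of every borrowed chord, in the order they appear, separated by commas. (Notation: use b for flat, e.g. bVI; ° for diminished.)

bVII, bVI, i

The diatonic triads in F# major are F#, G#m, A#m, B, C#, D#m, E#dim. F# and C# are both diatonic. But E (E–G#–B) is foreign: the diatonic vii° on degree 7 is E#dim, whereas E comes from F# minor. It is labeled bVII. But D (D–F#–A) is foreign: the diatonic vi on degree 6 is D#m, whereas D comes from F# minor. It is labeled bVI. But F#m (F#–A–C#) is foreign: the diatonic I on degree 1 is F#, whereas F#m comes from F# minor. It is labeled i.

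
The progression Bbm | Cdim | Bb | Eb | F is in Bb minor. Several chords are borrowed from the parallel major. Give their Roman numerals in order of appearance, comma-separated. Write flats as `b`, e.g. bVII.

Bb minor has the diatonic set Bbm, Cdim, Db, Ebm, F, Gb, Ab (with V from harmonic minor). Bbm, Cdim and F are all diatonic. Bb (Bb–D–F) doesn't fit — on degree 1 Bb minor would have Bbm (i). Bb is the degree-1 chord of Bb major, so it is the borrowed I. But Eb (Eb–G–Bb) is foreign: the diatonic iv on degree 4 is Ebm, whereas Eb comes from Bb major. It is labeled IV.

I, IV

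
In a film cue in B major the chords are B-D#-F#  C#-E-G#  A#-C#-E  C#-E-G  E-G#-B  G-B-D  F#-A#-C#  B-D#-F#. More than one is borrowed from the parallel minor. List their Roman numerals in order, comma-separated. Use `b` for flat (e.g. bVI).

ii°, bVI

The diatonic triads in B major are B, C#m, D#m, E, F#, G#m, A#dim. Of the given chords, B–D#–F# = B, C#–E–G# = C#m, A#–C#–E = A#dim, E–G#–B = E and F#–A#–C# = F# are diatonic. But C#–E–G is foreign: the diatonic ii on degree 2 is C#m, whereas C#dim comes from B minor. It is labeled ii°. But G–B–D is foreign: the diatonic vi on degree 6 is G#m, whereas G comes from B minor. It is labeled bVI.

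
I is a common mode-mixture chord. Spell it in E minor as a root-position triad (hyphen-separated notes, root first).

The root, E, is scale degree 1 — the same note in E minor and E major; only the chord quality changes. Building the major chord from the parallel major on E: E–G#–B.

E-G#-B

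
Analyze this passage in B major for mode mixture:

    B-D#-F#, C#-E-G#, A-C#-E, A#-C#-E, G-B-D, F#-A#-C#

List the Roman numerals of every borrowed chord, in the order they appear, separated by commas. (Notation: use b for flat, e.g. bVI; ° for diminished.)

In B major the diatonic chords are B, C#m, D#m, E, F#, G#m, A#dim. B–D#–F# = B, C#–E–G# = C#m, A#–C#–E = A#dim and F#–A#–C# = F# are all diatonic. A–C#–E doesn't fit — on degree 7 B major would have A#dim (vii°). A is the degree-7 chord of B minor, so it is the borrowed bVII. But G–B–D is foreign: the diatonic vi on degree 6 is G#m, whereas G comes from B minor. It is labeled bVI.

bVII, bVI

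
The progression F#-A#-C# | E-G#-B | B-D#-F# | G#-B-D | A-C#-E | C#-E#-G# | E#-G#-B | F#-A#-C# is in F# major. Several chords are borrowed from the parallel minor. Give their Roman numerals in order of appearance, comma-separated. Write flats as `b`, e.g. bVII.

In F# major the diatonic chords are F#, G#m, A#m, B, C#, D#m, E#dim. Of the given chords, F#–A#–C# = F#, B–D#–F# = B, C#–E#–G# = C# and E#–G#–B = E#dim are diatonic. E–G#–B is not: scale degree 7 in F# major carries E#dim (vii°). In F# minor the chord on that degree is E, so here it functions as bVII, borrowed from the parallel minor. G#–B–D doesn't fit — on degree 2 F# major would have G#m (ii). G#dim is the degree-2 chord of F# minor, so it is the borrowed ii°. But A–C#–E is foreign: the diatonic iii on degree 3 is A#m, whereas A comes from F# minor. It is labeled bIII.

bVII, ii°, bIII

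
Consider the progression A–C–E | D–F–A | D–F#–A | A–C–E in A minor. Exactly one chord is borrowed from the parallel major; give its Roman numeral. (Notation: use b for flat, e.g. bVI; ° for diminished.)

IV

The diatonic triads in A minor (with V from harmonic minor) are Am, Bdim, C, Dm, E, F, G. A–C–E = Am and D–F–A = Dm are both diatonic. D–F#–A is not: scale degree 4 in A minor carries Dm (iv). In A major the chord on that degree is D, so here it functions as IV, borrowed from the parallel major.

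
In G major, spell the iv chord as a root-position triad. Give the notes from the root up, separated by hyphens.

C-Eb-G

iv is built on scale degree 4, which is C in both G major and its parallel. Stacking thirds in G minor on C gives C–Eb–G.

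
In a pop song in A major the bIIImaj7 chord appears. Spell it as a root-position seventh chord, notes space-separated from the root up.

The root of bIIImaj7 is the lowered 3rd degree: C# becomes C. Stacking thirds in A minor on C gives C–E–G–B.

C E G B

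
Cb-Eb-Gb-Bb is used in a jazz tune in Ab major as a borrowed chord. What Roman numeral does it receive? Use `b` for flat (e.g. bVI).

The root Cb is the lowered 3rd scale degree — diatonically Ab major has C there. Cb–Eb–Gb–Bb is a major-seventh chord — the form found in Ab minor, not the diatonic iii (Cm). Borrowed into Ab major it is written bIIImaj7.

bIIImaj7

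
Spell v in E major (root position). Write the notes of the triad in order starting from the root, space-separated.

B D F#

v is built on scale degree 5, which is B in both E major and its parallel. In E minor the chord on B is B–D–F#.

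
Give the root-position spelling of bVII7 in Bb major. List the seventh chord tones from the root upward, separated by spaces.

Ab C Eb Gb

The root of bVII7 is the lowered 7th degree: A becomes Ab. Stacking thirds in Bb minor on Ab gives Ab–C–Eb–Gb.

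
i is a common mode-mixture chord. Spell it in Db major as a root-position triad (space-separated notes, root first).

i is built on scale degree 1, which is Db in both Db major and its parallel. Stacking thirds in Db minor on Db gives Db–Fb–Ab.

Db Fb Ab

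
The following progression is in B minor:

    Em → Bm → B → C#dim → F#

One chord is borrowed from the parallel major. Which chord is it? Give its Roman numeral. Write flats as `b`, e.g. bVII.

I

B minor has the diatonic set Bm, C#dim, D, Em, F#, G, A (with V from harmonic minor). Of the given chords, Em, Bm, C#dim and F# are diatonic. But B (B–D#–F#) is foreign: the diatonic i on degree 1 is Bm, whereas B comes from B major. It is labeled I.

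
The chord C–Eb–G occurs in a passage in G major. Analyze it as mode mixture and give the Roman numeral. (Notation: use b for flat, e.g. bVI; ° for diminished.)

C is scale degree 4 in G major. The diatonic chord on degree 4 would be C (IV), but C–Eb–G is the minor chord from G minor. As a borrowed chord it is labeled iv.

iv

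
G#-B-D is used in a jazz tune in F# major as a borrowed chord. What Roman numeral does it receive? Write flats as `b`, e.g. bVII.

G# is scale degree 2 in F# major. Diatonically F# major has G#m (ii) on that degree; G#–B–D is instead the diminished chord native to F# minor, so it takes the label ii°.

ii°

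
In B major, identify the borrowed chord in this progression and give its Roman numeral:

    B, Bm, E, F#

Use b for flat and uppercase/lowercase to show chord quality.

i

The diatonic triads in B major are B, C#m, D#m, E, F#, G#m, A#dim. Of the given chords, B, E and F# are diatonic. Bm (B–D–F#) doesn't fit — on degree 1 B major would have B (I). Bm is the degree-1 chord of B minor, so it is the borrowed i.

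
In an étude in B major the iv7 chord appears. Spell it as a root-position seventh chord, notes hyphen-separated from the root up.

E-G-B-D

The root, E, is scale degree 4 — the same note in B major and B minor; only the chord quality changes. In B minor the chord on E is E–G–B–D.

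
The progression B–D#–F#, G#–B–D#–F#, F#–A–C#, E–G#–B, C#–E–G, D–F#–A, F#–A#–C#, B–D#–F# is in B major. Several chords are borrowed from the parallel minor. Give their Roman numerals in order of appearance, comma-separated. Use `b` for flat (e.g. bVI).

v, ii°, bIII

In B major the diatonic chords are B, C#m, D#m, E, F#, G#m, A#dim. B–D#–F# = B, G#–B–D#–F# = G#m7, E–G#–B = E and F#–A#–C# = F# are all diatonic. F#–A–C# is not: scale degree 5 in B major carries F# (V). In B minor the chord on that degree is F#m, so here it functions as v, borrowed from the parallel minor. C#–E–G is not: scale degree 2 in B major carries C#m (ii). In B minor the chord on that degree is C#dim, so here it functions as ii°, borrowed from the parallel minor. But D–F#–A is foreign: the diatonic iii on degree 3 is D#m, whereas D comes from B minor. It is labeled bIII.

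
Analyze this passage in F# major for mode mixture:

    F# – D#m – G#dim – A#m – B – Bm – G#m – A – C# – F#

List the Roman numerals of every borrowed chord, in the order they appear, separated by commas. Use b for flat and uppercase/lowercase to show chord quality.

F# major has the diatonic set F#, G#m, A#m, B, C#, D#m, E#dim. F#, D#m, A#m, B, G#m and C# all belong to that set. G#dim (G#–B–D) doesn't fit — on degree 2 F# major would have G#m (ii). G#dim is the degree-2 chord of F# minor, so it is the borrowed ii°. Bm (B–D–F#) is not: scale degree 4 in F# major carries B (IV). In F# minor the chord on that degree is Bm, so here it functions as iv, borrowed from the parallel minor. A (A–C#–E) doesn't fit — on degree 3 F# major would have A#m (iii). A is the degree-3 chord of F# minor, so it is the borrowed bIII.

ii°, iv, bIII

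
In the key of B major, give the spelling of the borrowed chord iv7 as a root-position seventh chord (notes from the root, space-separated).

E G B D

The root, E, is scale degree 4 — the same note in B major and B minor; only the chord quality changes. Building the minor-seventh chord from the parallel minor on E: E–G–B–D.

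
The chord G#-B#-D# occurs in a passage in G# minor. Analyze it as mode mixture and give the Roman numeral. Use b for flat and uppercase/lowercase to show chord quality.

I

G# is scale degree 1 in G# minor. Diatonically G# minor has G#m (i) on that degree; G#–B#–D# is instead the major chord native to G# major, so it takes the label I.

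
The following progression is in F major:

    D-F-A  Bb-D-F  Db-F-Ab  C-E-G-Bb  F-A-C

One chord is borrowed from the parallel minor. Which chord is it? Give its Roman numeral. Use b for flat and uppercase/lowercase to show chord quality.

bVI

In F major the diatonic chords are F, Gm, Am, Bb, C, Dm, Edim. Of the given chords, D–F–A = Dm, Bb–D–F = Bb, C–E–G–Bb = C7 and F–A–C = F are diatonic. Db–F–Ab is not: scale degree 6 in F major carries Dm (vi). In F minor the chord on that degree is Db, so here it functions as bVI, borrowed from the parallel minor.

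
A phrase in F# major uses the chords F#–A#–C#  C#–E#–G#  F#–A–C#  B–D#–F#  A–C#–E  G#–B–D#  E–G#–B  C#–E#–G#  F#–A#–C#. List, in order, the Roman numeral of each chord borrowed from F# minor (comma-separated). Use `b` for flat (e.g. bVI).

i, bIII, bVII

In F# major the diatonic chords are F#, G#m, A#m, B, C#, D#m, E#dim. F#–A#–C# = F#, C#–E#–G# = C#, B–D#–F# = B and G#–B–D# = G#m are all diatonic. F#–A–C# is not: scale degree 1 in F# major carries F# (I). In F# minor the chord on that degree is F#m, so here it functions as i, borrowed from the parallel minor. A–C#–E doesn't fit — on degree 3 F# major would have A#m (iii). A is the degree-3 chord of F# minor, so it is the borrowed bIII. E–G#–B is not: scale degree 7 in F# major carries E#dim (vii°). In F# minor the chord on that degree is E, so here it functions as bVII, borrowed from the parallel minor.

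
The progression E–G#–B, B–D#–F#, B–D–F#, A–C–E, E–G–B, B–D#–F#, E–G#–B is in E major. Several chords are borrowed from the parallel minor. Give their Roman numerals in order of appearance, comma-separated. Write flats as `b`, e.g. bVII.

The diatonic triads in E major are E, F#m, G#m, A, B, C#m, D#dim. Of the given chords, E–G#–B = E and B–D#–F# = B are diatonic. B–D–F# is not: scale degree 5 in E major carries B (V). In E minor the chord on that degree is Bm, so here it functions as v, borrowed from the parallel minor. But A–C–E is foreign: the diatonic IV on degree 4 is A, whereas Am comes from E minor. It is labeled iv. But E–G–B is foreign: the diatonic I on degree 1 is E, whereas Em comes from E minor. It is labeled i.

v, iv, i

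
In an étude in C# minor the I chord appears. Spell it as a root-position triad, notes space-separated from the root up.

The root, C#, is scale degree 1 — the same note in C# minor and C# major; only the chord quality changes. In C# major the chord on C# is C#–E#–G#.

C# E# G#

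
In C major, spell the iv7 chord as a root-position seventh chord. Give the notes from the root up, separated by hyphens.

iv7 is built on scale degree 4, which is F in both C major and its parallel. Stacking thirds in C minor on F gives F–Ab–C–Eb.

F-Ab-C-Eb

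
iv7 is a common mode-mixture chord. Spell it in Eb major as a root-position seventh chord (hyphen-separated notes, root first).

iv7 is built on scale degree 4, which is Ab in both Eb major and its parallel. Building the minor-seventh chord from the parallel minor on Ab: Ab–Cb–Eb–Gb.

Ab-Cb-Eb-Gb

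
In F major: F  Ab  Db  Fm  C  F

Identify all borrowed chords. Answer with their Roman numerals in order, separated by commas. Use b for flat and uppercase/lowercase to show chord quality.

The diatonic triads in F major are F, Gm, Am, Bb, C, Dm, Edim. F and C are both diatonic. Ab (Ab–C–Eb) is not: scale degree 3 in F major carries Am (iii). In F minor the chord on that degree is Ab, so here it functions as bIII, borrowed from the parallel minor. Db (Db–F–Ab) doesn't fit — on degree 6 F major would have Dm (vi). Db is the degree-6 chord of F minor, so it is the borrowed bVI. Fm (F–Ab–C) doesn't fit — on degree 1 F major would have F (I). Fm is the degree-1 chord of F minor, so it is the borrowed i.

bIII, bVI, i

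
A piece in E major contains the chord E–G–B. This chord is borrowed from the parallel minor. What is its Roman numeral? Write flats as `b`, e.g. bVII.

i

E is scale degree 1 in E major. Diatonically E major has E (I) on that degree; E–G–B is instead the minor chord native to E minor, so it takes the label i.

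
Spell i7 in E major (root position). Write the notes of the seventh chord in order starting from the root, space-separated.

E G B D

The root, E, is scale degree 1 — the same note in E major and E minor; only the chord quality changes. Building the minor-seventh chord from the parallel minor on E: E–G–B–D.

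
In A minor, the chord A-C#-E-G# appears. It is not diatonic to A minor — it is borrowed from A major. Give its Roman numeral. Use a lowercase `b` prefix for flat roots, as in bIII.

The root A is the diatonic 1st degree of A minor; the borrowing shows in the chord quality. Diatonically A minor has Am (i) on that degree; A–C#–E–G# is instead the major-seventh chord native to A major, so it takes the label Imaj7.

Imaj7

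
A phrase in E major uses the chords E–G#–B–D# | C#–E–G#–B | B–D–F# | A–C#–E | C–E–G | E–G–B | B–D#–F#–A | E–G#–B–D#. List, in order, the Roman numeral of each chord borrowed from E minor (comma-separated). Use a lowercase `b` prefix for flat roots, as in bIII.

E major has the diatonic set E, F#m, G#m, A, B, C#m, D#dim. Of the given chords, E–G#–B–D# = Emaj7, C#–E–G#–B = C#m7, A–C#–E = A and B–D#–F#–A = B7 are diatonic. B–D–F# doesn't fit — on degree 5 E major would have B (V). Bm is the degree-5 chord of E minor, so it is the borrowed v. C–E–G is not: scale degree 6 in E major carries C#m (vi). In E minor the chord on that degree is C, so here it functions as bVI, borrowed from the parallel minor. But E–G–B is foreign: the diatonic I on degree 1 is E, whereas Em comes from E minor. It is labeled i.

v, bVI, i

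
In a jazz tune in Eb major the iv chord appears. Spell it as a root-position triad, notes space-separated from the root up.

Ab Cb Eb

iv is built on scale degree 4, which is Ab in both Eb major and its parallel. In Eb minor the chord on Ab is Ab–Cb–Eb.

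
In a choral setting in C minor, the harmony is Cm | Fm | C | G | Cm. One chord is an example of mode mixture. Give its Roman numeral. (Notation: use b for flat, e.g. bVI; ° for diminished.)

I

In C minor (with V from harmonic minor) the diatonic chords are Cm, Ddim, Eb, Fm, G, Ab, Bb. Cm, Fm and G are all diatonic. C (C–E–G) doesn't fit — on degree 1 C minor would have Cm (i). C is the degree-1 chord of C major, so it is the borrowed I.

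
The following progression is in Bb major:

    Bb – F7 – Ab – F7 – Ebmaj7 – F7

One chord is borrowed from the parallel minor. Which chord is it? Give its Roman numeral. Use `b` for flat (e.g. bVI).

bVII

The diatonic triads in Bb major are Bb, Cm, Dm, Eb, F, Gm, Adim. Bb, F7 and Ebmaj7 all belong to that set. But Ab (Ab–C–Eb) is foreign: the diatonic vii° on degree 7 is Adim, whereas Ab comes from Bb minor. It is labeled bVII.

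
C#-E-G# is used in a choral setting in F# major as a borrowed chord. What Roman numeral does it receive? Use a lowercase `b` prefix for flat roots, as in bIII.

The root C# is the diatonic 5th degree of F# major; the borrowing shows in the chord quality. The diatonic chord on degree 5 would be C# (V), but C#–E–G# is the minor chord from F# minor. As a borrowed chord it is labeled v.

v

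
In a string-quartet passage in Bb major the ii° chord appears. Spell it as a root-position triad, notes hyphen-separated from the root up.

C-Eb-Gb

The root, C, is scale degree 2 — the same note in Bb major and Bb minor; only the chord quality changes. In Bb minor the chord on C is C–Eb–Gb.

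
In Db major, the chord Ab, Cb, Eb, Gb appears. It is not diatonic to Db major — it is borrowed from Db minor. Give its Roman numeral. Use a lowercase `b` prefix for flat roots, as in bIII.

v7

Ab is scale degree 5 in Db major. The diatonic chord on degree 5 would be Ab (V), but Ab–Cb–Eb–Gb is the minor-seventh chord from Db minor. As a borrowed chord it is labeled v7.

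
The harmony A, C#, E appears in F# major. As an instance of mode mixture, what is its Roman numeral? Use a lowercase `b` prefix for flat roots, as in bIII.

A is the lowered form of scale degree 3 in F# major (the diatonic degree 3 is A#). A–C#–E is a major chord — the form found in F# minor, not the diatonic iii (A#m). Borrowed into F# major it is written bIII.

bIII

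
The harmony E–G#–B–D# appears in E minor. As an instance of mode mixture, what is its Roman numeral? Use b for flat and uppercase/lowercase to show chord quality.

Imaj7

E is scale degree 1 in E minor. E–G#–B–D# is a major-seventh chord — the form found in E major, not the diatonic i (Em). Borrowed into E minor it is written Imaj7.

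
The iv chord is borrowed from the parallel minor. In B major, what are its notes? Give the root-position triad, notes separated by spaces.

The root, E, is scale degree 4 — the same note in B major and B minor; only the chord quality changes. Building the minor chord from the parallel minor on E: E–G–B.

E G B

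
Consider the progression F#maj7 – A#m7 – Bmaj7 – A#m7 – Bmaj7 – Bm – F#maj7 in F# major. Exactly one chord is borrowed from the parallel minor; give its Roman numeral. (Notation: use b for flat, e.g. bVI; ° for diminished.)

iv

In F# major the diatonic chords are F#, G#m, A#m, B, C#, D#m, E#dim. F#maj7, A#m7 and Bmaj7 are all diatonic. Bm (B–D–F#) doesn't fit — on degree 4 F# major would have B (IV). Bm is the degree-4 chord of F# minor, so it is the borrowed iv.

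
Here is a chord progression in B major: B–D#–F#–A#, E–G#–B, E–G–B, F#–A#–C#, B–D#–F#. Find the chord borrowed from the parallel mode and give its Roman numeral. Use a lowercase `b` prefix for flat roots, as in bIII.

iv

The diatonic triads in B major are B, C#m, D#m, E, F#, G#m, A#dim. B–D#–F#–A# = Bmaj7, E–G#–B = E, F#–A#–C# = F# and B–D#–F# = B all belong to that set. E–G–B doesn't fit — on degree 4 B major would have E (IV). Em is the degree-4 chord of B minor, so it is the borrowed iv.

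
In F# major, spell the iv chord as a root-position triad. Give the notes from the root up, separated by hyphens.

iv is built on scale degree 4, which is B in both F# major and its parallel. Building the minor chord from the parallel minor on B: B–D–F#.

B-D-F#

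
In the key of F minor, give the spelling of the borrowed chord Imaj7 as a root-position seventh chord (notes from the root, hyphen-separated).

F-A-C-E

The root, F, is scale degree 1 — the same note in F minor and F major; only the chord quality changes. In F major the chord on F is F–A–C–E.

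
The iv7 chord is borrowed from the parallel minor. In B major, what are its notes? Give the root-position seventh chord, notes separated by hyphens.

The root, E, is scale degree 4 — the same note in B major and B minor; only the chord quality changes. In B minor the chord on E is E–G–B–D.

E-G-B-D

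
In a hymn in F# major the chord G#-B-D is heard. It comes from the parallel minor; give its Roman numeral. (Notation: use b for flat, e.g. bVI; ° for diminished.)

G# is scale degree 2 in F# major. The diatonic chord on degree 2 would be G#m (ii), but G#–B–D is the diminished chord from F# minor. As a borrowed chord it is labeled ii°.

ii°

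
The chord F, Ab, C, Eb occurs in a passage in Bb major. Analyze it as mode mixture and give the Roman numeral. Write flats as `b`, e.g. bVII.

v7

The root F is the diatonic 5th degree of Bb major; the borrowing shows in the chord quality. F–Ab–C–Eb is a minor-seventh chord — the form found in Bb minor, not the diatonic V (F). Borrowed into Bb major it is written v7.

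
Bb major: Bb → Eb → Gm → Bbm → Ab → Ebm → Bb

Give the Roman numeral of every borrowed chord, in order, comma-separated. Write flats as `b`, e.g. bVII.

In Bb major the diatonic chords are Bb, Cm, Dm, Eb, F, Gm, Adim. Of the given chords, Bb, Eb and Gm are diatonic. Bbm (Bb–Db–F) doesn't fit — on degree 1 Bb major would have Bb (I). Bbm is the degree-1 chord of Bb minor, so it is the borrowed i. But Ab (Ab–C–Eb) is foreign: the diatonic vii° on degree 7 is Adim, whereas Ab comes from Bb minor. It is labeled bVII. Ebm (Eb–Gb–Bb) is not: scale degree 4 in Bb major carries Eb (IV). In Bb minor the chord on that degree is Ebm, so here it functions as iv, borrowed from the parallel minor.

i, bVII, iv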